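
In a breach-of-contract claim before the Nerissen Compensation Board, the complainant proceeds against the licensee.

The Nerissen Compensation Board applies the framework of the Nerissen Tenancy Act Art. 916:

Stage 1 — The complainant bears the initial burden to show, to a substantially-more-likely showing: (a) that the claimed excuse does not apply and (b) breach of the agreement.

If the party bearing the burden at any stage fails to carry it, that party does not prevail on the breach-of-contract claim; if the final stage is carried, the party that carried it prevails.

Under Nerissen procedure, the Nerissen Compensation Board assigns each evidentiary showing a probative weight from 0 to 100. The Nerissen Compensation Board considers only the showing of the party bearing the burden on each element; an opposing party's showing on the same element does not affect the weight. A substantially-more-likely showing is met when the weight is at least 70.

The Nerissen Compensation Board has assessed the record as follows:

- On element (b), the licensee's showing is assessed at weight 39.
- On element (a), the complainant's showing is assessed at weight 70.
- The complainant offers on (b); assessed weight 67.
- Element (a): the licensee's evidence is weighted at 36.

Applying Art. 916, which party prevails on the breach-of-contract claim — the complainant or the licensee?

licensee

Stage 1 (complainant, a substantially-more-likely showing, weight is at least 70): (a) 70 (licensee's 36 disregarded) ≥ 70 — meets; (b) 67 (licensee's 39 disregarded) < 70 — fails.
  The complainant does not carry Stage 1.
So the licensee prevails.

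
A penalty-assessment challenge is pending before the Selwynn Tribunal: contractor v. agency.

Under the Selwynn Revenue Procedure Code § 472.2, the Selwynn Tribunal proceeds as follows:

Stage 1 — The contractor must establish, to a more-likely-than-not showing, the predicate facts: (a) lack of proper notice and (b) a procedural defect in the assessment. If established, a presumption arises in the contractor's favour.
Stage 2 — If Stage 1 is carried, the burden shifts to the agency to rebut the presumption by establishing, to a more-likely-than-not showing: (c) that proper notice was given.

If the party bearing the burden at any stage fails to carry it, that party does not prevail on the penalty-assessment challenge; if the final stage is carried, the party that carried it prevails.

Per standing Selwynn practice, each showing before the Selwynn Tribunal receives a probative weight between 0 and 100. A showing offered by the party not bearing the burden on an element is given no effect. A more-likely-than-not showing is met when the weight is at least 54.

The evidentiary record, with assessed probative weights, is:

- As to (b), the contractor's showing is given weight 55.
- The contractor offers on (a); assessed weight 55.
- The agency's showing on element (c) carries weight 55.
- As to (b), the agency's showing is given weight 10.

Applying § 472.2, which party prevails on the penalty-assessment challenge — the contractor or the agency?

agency

Stage 1 — burden on contractor; standard: a more-likely-than-not showing (weight is at least 54).
    (a): 55 ≥ 54 [met]
    (b): 55 (agency's 10 disregarded) ≥ 54 [met]
  All elements met. The burden passes to the agency.
Stage 2 — burden on agency; standard: a more-likely-than-not showing (weight is at least 54).
    (c): 55 ≥ 54 [met]
  All elements met at the final stage.
All stages carried — the agency prevails.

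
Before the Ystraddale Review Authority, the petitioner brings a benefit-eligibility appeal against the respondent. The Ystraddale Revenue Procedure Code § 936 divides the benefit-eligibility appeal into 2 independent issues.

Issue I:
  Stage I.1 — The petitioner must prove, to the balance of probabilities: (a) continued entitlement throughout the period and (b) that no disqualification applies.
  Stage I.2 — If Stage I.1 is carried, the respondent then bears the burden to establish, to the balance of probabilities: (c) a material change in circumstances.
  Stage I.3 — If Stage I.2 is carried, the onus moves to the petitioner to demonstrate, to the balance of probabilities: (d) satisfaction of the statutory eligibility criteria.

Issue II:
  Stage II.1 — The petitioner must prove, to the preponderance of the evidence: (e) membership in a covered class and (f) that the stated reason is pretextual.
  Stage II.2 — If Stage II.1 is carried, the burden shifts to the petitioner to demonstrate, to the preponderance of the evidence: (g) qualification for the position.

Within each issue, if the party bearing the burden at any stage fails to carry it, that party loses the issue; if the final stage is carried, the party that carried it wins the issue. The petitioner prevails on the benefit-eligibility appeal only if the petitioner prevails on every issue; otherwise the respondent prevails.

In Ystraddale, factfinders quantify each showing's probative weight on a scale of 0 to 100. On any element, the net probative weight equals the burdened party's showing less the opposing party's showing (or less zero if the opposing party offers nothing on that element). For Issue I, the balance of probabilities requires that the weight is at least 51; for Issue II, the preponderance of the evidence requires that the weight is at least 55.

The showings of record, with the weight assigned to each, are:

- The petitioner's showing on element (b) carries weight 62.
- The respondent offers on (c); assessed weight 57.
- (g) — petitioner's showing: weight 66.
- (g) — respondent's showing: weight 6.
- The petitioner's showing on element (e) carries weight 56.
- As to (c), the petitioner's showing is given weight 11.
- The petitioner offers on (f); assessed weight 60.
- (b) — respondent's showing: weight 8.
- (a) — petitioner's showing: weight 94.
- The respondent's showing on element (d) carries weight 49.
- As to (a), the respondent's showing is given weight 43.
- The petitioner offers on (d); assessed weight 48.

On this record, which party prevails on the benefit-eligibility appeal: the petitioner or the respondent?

— Issue I —
Stage I.1 — burden on petitioner; standard: the balance of probabilities (weight is at least 51).
    (a): 94 − 43 = 51 ≥ 51 [met]
    (b): 62 − 8 = 54 ≥ 51 [met]
  The petitioner carries Stage I.1; the respondent now bears the burden.
Stage I.2 — burden on respondent; standard: the balance of probabilities (weight is at least 51).
    (c): 57 − 11 = 46 < 51 [not met]
  The respondent does not carry Stage I.2.
The petitioner prevails on this issue.
— Issue II —
At Stage II.1 the petitioner must meet the preponderance of the evidence (weight is at least 55): on (e) the weight is 56, ≥ 55, so (e) meets the standard; on (f) the weight is 60, ≥ 55, so (f) meets the standard.
  All elements met. The petitioner retains the burden for Stage II.2.
At Stage II.2 the petitioner must meet the preponderance of the evidence (weight is at least 55): on (g) the weight is 66 less the opposing 6 gives net 60, which does reach 55, so (g) meets the standard.
  The petitioner carries the last stage.
With every stage satisfied, the petitioner prevails on this issue.
Per-issue: Issue I → petitioner; Issue II → petitioner. The petitioner must prevail on every issue; overall, the petitioner prevails.

petitioner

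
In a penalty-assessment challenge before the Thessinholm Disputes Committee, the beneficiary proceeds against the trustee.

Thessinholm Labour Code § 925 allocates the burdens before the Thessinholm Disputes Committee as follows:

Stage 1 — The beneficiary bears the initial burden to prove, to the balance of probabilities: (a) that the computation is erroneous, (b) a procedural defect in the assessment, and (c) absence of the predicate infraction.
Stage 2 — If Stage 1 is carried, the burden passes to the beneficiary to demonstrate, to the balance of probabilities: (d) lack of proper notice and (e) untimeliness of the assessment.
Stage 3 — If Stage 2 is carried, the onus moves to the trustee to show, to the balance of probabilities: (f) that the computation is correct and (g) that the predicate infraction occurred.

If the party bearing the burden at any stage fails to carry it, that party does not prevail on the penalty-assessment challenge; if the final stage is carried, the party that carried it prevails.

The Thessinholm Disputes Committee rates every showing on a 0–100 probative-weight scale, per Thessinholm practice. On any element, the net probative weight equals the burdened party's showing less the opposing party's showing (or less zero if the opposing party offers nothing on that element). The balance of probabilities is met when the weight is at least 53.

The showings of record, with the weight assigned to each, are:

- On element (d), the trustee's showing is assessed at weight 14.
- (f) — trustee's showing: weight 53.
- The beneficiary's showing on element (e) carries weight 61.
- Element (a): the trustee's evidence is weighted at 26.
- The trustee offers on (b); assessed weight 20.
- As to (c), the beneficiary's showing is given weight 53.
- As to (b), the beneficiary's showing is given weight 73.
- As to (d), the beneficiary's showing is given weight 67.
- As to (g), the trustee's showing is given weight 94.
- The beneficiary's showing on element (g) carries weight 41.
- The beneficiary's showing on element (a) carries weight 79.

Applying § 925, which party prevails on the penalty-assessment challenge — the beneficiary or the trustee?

Stage 1 (beneficiary, the balance of probabilities, weight is at least 53): (a) net 79−26=53 ≥ 53 — meets; (b) net 73−20=53 ≥ 53 — meets; (c) 53 ≥ 53 — meets.
  All elements met. The beneficiary retains the burden for Stage 2.
Stage 2 (beneficiary, the balance of probabilities, weight is at least 53): (d) net 67−14=53 ≥ 53 — meets; (e) 61 ≥ 53 — meets.
  Stage 2 is satisfied; the onus moves to the trustee.
Stage 3 (trustee, the balance of probabilities, weight is at least 53): (f) 53 ≥ 53 — meets; (g) net 94−41=53 ≥ 53 — meets.
  All elements met at the final stage.
All stages carried — the trustee prevails.

trustee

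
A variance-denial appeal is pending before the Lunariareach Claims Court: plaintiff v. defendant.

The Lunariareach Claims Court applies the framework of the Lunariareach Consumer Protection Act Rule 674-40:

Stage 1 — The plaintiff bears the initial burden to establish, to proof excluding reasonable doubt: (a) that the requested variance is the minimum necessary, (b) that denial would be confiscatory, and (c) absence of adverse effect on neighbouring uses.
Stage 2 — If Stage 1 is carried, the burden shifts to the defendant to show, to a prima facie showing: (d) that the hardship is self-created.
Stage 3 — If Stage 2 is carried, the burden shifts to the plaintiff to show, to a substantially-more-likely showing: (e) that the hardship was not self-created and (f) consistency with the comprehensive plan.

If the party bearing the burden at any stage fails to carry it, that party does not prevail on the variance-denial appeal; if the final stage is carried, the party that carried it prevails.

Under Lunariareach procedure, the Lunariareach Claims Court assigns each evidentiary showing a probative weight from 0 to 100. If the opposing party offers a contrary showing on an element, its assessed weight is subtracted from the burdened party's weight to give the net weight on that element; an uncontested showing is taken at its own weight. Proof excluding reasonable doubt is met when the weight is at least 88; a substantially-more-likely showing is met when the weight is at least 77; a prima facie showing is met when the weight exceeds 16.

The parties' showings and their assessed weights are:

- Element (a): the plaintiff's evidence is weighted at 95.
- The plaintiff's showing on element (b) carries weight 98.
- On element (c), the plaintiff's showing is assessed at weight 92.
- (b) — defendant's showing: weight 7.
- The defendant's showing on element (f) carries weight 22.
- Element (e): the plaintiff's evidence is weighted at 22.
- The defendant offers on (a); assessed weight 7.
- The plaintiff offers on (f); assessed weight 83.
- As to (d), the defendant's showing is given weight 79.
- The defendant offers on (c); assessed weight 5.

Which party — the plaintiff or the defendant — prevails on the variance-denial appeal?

At Stage 1 the plaintiff must meet proof excluding reasonable doubt (weight is at least 88): on (a) the weight is 95 less the opposing 7 gives net 88, which does reach 88, so (a) meets the standard; on (b) the weight is 98 less the opposing 7 gives net 91, which does reach 88, so (b) meets the standard; on (c) the weight is 92 less the opposing 5 gives net 87, which does not reach 88, so (c) does not meet the standard.
  Stage 1 not carried; the plaintiff fails its burden.
So the defendant prevails.

defendant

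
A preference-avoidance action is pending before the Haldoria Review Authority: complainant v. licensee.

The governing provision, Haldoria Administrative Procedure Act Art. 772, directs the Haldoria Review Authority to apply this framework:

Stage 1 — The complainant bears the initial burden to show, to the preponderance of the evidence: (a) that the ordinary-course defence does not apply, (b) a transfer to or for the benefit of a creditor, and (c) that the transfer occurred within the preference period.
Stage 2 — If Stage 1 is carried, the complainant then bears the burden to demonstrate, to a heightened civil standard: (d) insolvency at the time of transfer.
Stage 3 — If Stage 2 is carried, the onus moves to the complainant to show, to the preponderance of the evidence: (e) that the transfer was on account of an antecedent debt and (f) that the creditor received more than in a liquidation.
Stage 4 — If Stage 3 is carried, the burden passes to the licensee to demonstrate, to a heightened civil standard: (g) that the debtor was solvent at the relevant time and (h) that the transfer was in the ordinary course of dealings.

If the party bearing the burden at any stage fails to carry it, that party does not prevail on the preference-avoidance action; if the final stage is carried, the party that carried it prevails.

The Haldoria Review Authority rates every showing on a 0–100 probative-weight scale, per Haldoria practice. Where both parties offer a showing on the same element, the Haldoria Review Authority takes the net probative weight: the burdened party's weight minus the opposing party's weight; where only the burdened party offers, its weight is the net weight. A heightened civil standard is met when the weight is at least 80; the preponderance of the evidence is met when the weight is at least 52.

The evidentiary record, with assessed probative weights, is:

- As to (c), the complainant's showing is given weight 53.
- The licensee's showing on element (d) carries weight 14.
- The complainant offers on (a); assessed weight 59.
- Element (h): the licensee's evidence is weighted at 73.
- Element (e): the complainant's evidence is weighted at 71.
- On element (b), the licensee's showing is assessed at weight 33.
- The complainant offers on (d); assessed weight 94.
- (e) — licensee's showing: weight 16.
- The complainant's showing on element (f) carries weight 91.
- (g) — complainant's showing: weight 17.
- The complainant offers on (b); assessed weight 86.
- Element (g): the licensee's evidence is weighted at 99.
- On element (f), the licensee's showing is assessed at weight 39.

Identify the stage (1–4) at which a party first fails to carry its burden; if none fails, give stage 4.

stage 4

Stage 1 (complainant, the preponderance of the evidence, weight is at least 52): (a) 59 ≥ 52 — meets; (b) net 86−33=53 ≥ 52 — meets; (c) 53 ≥ 52 — meets.
  Stage 1 carried; the burden remains with the complainant.
Stage 2 (complainant, a heightened civil standard, weight is at least 80): (d) net 94−14=80 ≥ 80 — meets.
  Stage 2 carried; the burden remains with the complainant.
Stage 3 (complainant, the preponderance of the evidence, weight is at least 52): (e) net 71−16=55 ≥ 52 — meets; (f) net 91−39=52 ≥ 52 — meets.
  Stage 3 is satisfied; the onus moves to the licensee.
Stage 4 (licensee, a heightened civil standard, weight is at least 80): (g) net 99−17=82 ≥ 80 — meets; (h) 73 < 80 — fails.
  Not every element is met, so the licensee fails to carry Stage 4.
The complainant prevails.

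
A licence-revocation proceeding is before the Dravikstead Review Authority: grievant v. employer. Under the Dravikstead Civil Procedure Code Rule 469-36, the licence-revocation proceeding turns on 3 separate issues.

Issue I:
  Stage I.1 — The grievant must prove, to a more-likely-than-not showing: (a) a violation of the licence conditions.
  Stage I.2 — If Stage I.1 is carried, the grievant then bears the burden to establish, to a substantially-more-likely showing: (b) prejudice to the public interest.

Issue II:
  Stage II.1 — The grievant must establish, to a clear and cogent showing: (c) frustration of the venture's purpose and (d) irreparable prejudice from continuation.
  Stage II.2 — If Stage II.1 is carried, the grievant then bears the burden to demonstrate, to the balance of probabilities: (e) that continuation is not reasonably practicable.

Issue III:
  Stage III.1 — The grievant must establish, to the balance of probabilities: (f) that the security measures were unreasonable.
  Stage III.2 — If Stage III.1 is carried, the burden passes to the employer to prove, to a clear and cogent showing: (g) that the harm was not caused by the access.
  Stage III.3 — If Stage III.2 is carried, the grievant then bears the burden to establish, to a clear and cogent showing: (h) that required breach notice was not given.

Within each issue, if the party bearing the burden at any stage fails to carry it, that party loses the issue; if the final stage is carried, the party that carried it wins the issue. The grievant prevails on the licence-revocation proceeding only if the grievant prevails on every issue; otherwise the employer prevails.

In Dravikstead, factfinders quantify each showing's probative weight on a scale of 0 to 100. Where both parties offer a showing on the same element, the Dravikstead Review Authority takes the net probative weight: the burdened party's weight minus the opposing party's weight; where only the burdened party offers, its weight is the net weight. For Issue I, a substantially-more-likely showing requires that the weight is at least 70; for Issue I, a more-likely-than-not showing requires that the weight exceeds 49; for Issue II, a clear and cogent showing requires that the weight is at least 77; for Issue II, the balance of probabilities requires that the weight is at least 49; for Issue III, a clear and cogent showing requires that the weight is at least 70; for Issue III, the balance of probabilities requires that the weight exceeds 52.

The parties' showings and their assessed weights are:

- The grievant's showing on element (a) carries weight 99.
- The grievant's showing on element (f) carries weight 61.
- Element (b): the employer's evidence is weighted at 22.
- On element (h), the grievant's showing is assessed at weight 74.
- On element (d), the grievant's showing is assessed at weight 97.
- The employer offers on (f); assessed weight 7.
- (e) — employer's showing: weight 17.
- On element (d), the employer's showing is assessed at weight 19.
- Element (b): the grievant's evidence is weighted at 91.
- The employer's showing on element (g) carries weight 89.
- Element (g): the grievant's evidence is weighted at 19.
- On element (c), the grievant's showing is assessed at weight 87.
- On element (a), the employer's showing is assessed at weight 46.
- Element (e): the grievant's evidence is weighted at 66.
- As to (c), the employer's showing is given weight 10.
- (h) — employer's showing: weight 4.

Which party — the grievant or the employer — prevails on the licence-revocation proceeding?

— Issue I —
At Stage I.1 the grievant must meet a more-likely-than-not showing (weight exceeds 49): on (a) the weight is 99 less the opposing 46 gives net 53, > 49, so (a) meets the standard.
  Stage I.1 carried; the burden remains with the grievant.
At Stage I.2 the grievant must meet a substantially-more-likely showing (weight is at least 70): on (b) the weight is 91 less the opposing 22 gives net 69, which does not reach 70, so (b) does not meet the standard.
  The grievant does not carry Stage I.2.
So the employer prevails on this issue.
— Issue II —
Stage II.1 (grievant, a clear and cogent showing, weight is at least 77): (c) net 87−10=77 ≥ 77 — meets; (d) net 97−19=78 ≥ 77 — meets.
  Stage II.1 is satisfied; the grievant continues to bear the burden.
Stage II.2 (grievant, the balance of probabilities, weight is at least 49): (e) net 66−17=49 ≥ 49 — meets.
  All elements met at the final stage.
Every stage carried; the grievant prevails on this issue.
— Issue III —
Stage III.1 — burden on grievant; standard: the balance of probabilities (weight exceeds 52).
    (f): 61 − 7 = 54 > 52 [met]
  The grievant carries Stage III.1; the employer now bears the burden.
Stage III.2 — burden on employer; standard: a clear and cogent showing (weight is at least 70).
    (g): 89 − 19 = 70 ≥ 70 [met]
  Stage III.2 is satisfied; the onus moves to the grievant.
Stage III.3 — burden on grievant; standard: a clear and cogent showing (weight is at least 70).
    (h): 74 − 4 = 70 ≥ 70 [met]
  All elements met at the final stage.
With every stage satisfied, the grievant prevails on this issue.
Per-issue: Issue I → employer; Issue II → grievant; Issue III → grievant. The grievant must prevail on every issue; overall, the employer prevails.

employer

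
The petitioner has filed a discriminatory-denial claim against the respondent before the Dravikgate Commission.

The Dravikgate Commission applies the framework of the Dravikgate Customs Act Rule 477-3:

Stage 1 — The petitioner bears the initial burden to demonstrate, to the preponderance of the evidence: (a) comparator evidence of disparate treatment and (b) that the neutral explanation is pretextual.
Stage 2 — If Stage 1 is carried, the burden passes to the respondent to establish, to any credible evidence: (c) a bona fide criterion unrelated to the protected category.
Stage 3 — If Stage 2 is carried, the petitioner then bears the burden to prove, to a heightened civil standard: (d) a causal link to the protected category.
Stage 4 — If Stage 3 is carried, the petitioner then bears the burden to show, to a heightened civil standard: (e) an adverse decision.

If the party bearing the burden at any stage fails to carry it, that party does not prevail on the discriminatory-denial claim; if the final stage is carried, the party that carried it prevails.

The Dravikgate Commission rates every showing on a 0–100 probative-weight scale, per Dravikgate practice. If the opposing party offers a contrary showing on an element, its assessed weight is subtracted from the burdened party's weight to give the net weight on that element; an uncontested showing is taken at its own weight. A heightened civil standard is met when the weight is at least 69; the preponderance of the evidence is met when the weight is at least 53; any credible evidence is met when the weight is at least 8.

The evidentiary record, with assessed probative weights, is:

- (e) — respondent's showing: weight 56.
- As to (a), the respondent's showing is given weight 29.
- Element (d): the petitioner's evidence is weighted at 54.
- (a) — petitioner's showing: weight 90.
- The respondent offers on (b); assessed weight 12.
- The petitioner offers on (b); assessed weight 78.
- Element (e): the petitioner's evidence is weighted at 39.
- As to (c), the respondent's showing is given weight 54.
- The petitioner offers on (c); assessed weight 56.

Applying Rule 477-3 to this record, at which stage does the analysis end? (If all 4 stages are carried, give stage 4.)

stage 2

Stage 1 — burden on petitioner; standard: the preponderance of the evidence (weight is at least 53).
    (a): 90 − 29 = 61 ≥ 53 [met]
    (b): 78 − 12 = 66 ≥ 53 [met]
  Stage 1 carried; the burden shifts to the respondent.
Stage 2 — burden on respondent; standard: any credible evidence (weight is at least 8).
    (c): 54 − 56 = -2 < 8 [not met]
  Stage 2 not carried; the respondent fails its burden.
The petitioner prevails.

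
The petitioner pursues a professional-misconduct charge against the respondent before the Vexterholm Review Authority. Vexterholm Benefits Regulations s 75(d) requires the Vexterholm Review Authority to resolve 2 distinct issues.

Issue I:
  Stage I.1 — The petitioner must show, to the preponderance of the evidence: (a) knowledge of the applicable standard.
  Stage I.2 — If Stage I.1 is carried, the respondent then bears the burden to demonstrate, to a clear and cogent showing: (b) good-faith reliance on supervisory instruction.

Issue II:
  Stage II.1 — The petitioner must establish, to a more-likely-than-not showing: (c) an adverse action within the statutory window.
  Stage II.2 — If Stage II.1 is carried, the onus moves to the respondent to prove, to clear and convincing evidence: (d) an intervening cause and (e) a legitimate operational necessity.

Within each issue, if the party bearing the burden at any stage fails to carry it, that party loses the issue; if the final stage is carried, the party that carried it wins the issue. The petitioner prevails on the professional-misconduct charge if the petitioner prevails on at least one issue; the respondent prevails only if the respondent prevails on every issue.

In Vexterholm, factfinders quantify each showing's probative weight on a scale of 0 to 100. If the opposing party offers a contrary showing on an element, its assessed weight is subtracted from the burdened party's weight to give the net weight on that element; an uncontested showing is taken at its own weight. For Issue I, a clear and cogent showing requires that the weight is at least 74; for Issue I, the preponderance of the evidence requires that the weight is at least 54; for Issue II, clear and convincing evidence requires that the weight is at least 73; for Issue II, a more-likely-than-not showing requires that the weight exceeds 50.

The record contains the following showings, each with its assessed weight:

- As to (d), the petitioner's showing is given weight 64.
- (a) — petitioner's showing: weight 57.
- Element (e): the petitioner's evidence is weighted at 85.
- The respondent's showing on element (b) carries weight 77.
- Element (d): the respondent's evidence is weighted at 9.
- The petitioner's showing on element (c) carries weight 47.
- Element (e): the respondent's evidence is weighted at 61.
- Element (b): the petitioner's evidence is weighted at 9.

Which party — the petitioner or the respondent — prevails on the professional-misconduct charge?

petitioner

— Issue I —
At Stage I.1 the petitioner must meet the preponderance of the evidence (weight is at least 54): on (a) the weight is 57, ≥ 54, so (a) meets the standard.
  Stage I.1 carried; the burden shifts to the respondent.
At Stage I.2 the respondent must meet a clear and cogent showing (weight is at least 74): on (b) the weight is 77 less the opposing 9 gives net 68, which does not reach 74, so (b) does not meet the standard.
  Stage I.2 not carried; the respondent fails its burden.
The analysis ends at Stage I.2; the petitioner prevails on this issue.
— Issue II —
At Stage II.1 the petitioner must meet a more-likely-than-not showing (weight exceeds 50): on (c) the weight is 47, which does not exceed 50, so (c) does not meet the standard.
  Not every element is met, so the petitioner fails to carry Stage II.1.
So the respondent prevails on this issue.
Per-issue: Issue I → petitioner; Issue II → respondent. The petitioner must prevail on at least one issue; overall, the petitioner prevails.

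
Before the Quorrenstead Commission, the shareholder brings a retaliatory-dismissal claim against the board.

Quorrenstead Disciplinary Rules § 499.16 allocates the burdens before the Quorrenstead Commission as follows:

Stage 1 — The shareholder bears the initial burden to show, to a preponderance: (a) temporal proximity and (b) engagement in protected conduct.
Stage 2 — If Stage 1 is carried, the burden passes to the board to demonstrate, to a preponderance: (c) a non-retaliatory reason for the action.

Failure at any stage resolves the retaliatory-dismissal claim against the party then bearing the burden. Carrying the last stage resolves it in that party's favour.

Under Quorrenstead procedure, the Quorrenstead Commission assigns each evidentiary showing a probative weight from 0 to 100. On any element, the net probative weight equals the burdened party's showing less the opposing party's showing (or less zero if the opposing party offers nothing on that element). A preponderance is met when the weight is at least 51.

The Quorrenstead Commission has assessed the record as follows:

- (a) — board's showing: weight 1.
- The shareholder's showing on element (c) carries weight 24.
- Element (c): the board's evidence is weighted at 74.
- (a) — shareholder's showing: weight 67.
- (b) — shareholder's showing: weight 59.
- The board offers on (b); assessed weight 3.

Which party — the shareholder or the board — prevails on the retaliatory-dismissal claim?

Stage 1 — burden on shareholder; standard: a preponderance (weight is at least 51).
    (a): 67 − 1 = 66 ≥ 51 [met]
    (b): 59 − 3 = 56 ≥ 51 [met]
  All elements met. The burden passes to the board.
Stage 2 — burden on board; standard: a preponderance (weight is at least 51).
    (c): 74 − 24 = 50 < 51 [not met]
  Stage 2 not carried; the board fails its burden.
The analysis ends at Stage 2; the shareholder prevails.

shareholder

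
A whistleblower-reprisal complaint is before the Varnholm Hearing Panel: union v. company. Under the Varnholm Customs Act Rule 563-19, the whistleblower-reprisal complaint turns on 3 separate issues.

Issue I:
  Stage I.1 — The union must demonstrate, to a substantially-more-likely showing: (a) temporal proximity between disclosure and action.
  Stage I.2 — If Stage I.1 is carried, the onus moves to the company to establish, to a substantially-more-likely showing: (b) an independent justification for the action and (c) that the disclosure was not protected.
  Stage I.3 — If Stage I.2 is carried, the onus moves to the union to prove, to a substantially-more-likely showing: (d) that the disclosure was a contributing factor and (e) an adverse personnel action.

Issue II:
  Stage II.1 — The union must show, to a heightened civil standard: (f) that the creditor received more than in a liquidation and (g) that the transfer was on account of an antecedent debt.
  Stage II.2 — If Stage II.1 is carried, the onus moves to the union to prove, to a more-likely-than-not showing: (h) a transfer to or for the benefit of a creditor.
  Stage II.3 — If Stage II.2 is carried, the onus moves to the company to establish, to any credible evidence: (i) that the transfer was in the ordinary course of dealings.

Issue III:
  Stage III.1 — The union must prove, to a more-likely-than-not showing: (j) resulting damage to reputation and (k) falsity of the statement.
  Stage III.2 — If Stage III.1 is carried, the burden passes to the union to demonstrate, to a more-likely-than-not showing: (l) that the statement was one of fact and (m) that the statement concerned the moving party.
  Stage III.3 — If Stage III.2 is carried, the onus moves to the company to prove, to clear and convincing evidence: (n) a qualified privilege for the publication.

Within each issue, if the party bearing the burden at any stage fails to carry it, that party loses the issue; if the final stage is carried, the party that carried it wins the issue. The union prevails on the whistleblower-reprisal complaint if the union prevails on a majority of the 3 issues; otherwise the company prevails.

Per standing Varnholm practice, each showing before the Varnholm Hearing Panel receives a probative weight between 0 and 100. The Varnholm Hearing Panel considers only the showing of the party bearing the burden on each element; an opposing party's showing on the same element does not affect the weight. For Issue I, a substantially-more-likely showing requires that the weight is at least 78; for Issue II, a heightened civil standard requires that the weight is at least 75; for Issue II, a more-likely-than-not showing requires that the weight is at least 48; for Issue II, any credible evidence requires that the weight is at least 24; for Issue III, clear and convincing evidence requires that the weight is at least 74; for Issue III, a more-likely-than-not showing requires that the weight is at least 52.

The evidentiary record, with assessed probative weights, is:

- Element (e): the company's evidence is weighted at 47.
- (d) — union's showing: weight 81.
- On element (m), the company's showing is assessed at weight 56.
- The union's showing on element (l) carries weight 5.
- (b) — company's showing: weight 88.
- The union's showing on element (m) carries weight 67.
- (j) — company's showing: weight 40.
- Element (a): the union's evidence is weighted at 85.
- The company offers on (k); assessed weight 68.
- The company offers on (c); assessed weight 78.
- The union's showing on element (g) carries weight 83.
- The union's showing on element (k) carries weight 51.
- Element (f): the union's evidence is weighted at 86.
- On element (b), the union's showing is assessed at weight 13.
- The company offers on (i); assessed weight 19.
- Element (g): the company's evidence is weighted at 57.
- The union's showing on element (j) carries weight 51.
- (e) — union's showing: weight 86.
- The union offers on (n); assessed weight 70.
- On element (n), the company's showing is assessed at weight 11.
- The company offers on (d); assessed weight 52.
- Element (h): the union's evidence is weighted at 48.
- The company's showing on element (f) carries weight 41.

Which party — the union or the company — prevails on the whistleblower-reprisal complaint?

union

— Issue I —
Stage I.1 — burden on union; standard: a substantially-more-likely showing (weight is at least 78).
    (a): 85 ≥ 78 [met]
  Stage I.1 is satisfied; the onus moves to the company.
Stage I.2 — burden on company; standard: a substantially-more-likely showing (weight is at least 78).
    (b): 88 (union's 13 disregarded) ≥ 78 [met]
    (c): 78 ≥ 78 [met]
  The company carries Stage I.2; the union now bears the burden.
Stage I.3 — burden on union; standard: a substantially-more-likely showing (weight is at least 78).
    (d): 81 (company's 52 disregarded) ≥ 78 [met]
    (e): 86 (company's 47 disregarded) ≥ 78 [met]
  The union carries the last stage.
Every stage carried; the union prevails on this issue.
— Issue II —
Stage II.1 — burden on union; standard: a heightened civil standard (weight is at least 75).
    (f): 86 (company's 41 disregarded) ≥ 75 [met]
    (g): 83 (company's 57 disregarded) ≥ 75 [met]
  All elements met. The union retains the burden for Stage II.2.
Stage II.2 — burden on union; standard: a more-likely-than-not showing (weight is at least 48).
    (h): 48 ≥ 48 [met]
  The union carries Stage II.2; the company now bears the burden.
Stage II.3 — burden on company; standard: any credible evidence (weight is at least 24).
    (i): 19 < 24 [not met]
  The company does not carry Stage II.3.
So the union prevails on this issue.
— Issue III —
Stage III.1 (union, a more-likely-than-not showing, weight is at least 52): (j) 51 (company's 40 disregarded) < 52 — fails; (k) 51 (company's 68 disregarded) < 52 — fails.
  Not every element is met, so the union fails to carry Stage III.1.
The analysis ends at Stage III.1; the company prevails on this issue.
Per-issue: Issue I → union; Issue II → union; Issue III → company. The union must prevail on a majority of issues; overall, the union prevails.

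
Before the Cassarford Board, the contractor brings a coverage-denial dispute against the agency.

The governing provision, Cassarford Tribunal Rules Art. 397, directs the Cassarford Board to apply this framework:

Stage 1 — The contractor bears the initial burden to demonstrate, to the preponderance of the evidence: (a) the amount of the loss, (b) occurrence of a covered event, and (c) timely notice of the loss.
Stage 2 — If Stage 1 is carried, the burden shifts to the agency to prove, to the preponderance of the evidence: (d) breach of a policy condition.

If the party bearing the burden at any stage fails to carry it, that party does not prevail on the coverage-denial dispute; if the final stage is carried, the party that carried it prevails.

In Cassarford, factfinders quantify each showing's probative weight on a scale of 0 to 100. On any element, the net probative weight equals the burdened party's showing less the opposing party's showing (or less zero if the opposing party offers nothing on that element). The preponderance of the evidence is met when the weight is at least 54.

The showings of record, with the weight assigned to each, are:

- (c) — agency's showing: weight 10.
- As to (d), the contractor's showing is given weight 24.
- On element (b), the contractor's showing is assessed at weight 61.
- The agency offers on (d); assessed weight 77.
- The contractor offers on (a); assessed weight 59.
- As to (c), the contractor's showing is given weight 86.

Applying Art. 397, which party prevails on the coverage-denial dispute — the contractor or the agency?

contractor

Stage 1 — burden on contractor; standard: the preponderance of the evidence (weight is at least 54).
    (a): 59 ≥ 54 [met]
    (b): 61 ≥ 54 [met]
    (c): 86 − 10 = 76 ≥ 54 [met]
  All elements met. The burden passes to the agency.
Stage 2 — burden on agency; standard: the preponderance of the evidence (weight is at least 54).
    (d): 77 − 24 = 53 < 54 [not met]
  The agency does not carry Stage 2.
The analysis ends at Stage 2; the contractor prevails.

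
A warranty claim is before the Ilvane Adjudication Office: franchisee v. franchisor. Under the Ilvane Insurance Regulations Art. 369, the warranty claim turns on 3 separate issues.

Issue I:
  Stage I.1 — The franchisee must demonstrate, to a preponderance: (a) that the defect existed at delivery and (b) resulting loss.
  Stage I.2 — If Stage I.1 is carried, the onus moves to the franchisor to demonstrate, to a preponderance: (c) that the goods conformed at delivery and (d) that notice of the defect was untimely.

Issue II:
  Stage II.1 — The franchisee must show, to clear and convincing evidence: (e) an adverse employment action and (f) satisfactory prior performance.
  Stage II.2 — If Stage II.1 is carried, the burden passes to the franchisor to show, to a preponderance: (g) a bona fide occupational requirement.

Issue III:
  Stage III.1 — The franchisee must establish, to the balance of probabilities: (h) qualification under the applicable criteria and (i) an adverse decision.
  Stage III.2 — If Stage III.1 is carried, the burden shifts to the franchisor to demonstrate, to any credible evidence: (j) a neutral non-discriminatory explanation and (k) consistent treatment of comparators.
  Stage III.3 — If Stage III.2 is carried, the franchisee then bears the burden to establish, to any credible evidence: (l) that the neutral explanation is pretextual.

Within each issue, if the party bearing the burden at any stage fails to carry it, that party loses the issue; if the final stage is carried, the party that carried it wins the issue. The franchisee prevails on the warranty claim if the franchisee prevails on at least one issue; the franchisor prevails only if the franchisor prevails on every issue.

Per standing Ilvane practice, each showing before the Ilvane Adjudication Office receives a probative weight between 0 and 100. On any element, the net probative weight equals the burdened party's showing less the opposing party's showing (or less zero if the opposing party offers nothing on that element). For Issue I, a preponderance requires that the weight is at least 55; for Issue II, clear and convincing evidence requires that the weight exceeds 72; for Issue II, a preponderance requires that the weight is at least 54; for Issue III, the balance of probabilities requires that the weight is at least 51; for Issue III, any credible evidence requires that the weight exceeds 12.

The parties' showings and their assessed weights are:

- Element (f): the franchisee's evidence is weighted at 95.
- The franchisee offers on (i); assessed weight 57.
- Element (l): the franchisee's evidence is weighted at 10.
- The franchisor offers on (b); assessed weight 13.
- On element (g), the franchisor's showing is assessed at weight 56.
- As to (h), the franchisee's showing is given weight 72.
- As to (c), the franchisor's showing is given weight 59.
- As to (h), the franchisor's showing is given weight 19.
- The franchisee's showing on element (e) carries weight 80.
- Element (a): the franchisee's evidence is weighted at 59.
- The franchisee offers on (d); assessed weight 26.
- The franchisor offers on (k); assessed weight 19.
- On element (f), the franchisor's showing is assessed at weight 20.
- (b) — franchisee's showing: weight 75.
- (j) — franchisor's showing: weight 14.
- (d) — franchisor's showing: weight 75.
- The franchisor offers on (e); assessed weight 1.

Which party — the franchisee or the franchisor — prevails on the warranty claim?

— Issue I —
Stage I.1 (franchisee, a preponderance, weight is at least 55): (a) 59 ≥ 55 — meets; (b) net 75−13=62 ≥ 55 — meets.
  The franchisee carries Stage I.1; the franchisor now bears the burden.
Stage I.2 (franchisor, a preponderance, weight is at least 55): (c) 59 ≥ 55 — meets; (d) net 75−26=49 < 55 — fails.
  Stage I.2 not carried; the franchisor fails its burden.
The analysis ends at Stage I.2; the franchisee prevails on this issue.
— Issue II —
Stage II.1 (franchisee, clear and convincing evidence, weight exceeds 72): (e) net 80−1=79 > 72 — meets; (f) net 95−20=75 > 72 — meets.
  Stage II.1 is satisfied; the onus moves to the franchisor.
Stage II.2 (franchisor, a preponderance, weight is at least 54): (g) 56 ≥ 54 — meets.
  The franchisor carries the last stage.
Every stage carried; the franchisor prevails on this issue.
— Issue III —
Stage III.1 — burden on franchisee; standard: the balance of probabilities (weight is at least 51).
    (h): 72 − 19 = 53 ≥ 51 [met]
    (i): 57 ≥ 51 [met]
  Stage III.1 carried; the burden shifts to the franchisor.
Stage III.2 — burden on franchisor; standard: any credible evidence (weight exceeds 12).
    (j): 14 > 12 [met]
    (k): 19 > 12 [met]
  All elements met. The burden passes to the franchisee.
Stage III.3 — burden on franchisee; standard: any credible evidence (weight exceeds 12).
    (l): 10 ≤ 12 [not met]
  Not every element is met, so the franchisee fails to carry Stage III.3.
The franchisor prevails on this issue.
Per-issue: Issue I → franchisee; Issue II → franchisor; Issue III → franchisor. The franchisee must prevail on at least one issue; overall, the franchisee prevails.

franchisee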